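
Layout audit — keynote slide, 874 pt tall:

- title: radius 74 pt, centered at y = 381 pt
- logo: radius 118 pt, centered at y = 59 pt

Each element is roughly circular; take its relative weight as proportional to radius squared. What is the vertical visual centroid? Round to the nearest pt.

Weights ∝ r²: title 74² = 5476, logo 118² = 13924; Σw = 19400.
y: (5476·381 + 13924·59) / 19400 = 2907872 / 19400 ≈ 149.89

y ≈ 150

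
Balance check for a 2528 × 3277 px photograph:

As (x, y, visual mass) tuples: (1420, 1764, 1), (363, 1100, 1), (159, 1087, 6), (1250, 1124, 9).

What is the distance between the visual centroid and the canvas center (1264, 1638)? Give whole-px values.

≈ 660 px

Total weight = 1 + 1 + 6 + 9 = 17.
Σw·x = 1·1420 + 1·363 + 6·159 + 9·1250 = 13987, so x̄ = 13987/17 ≈ 822.76.
Σw·y = 1·1764 + 1·1100 + 6·1087 + 9·1124 = 19502, so ȳ = 19502/17 ≈ 1147.18.
Offset from (1264, 1638): Δx ≈ -441.24, Δy ≈ -490.82; distance = √(Δx² + Δy²) ≈ 660.00.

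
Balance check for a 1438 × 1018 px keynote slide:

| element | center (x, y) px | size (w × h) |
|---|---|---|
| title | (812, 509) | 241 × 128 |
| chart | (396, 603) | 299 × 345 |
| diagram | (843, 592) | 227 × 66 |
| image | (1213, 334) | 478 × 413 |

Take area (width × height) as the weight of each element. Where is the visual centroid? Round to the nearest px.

(918, 441)

Taking area as weight: title 241·128 = 30848, chart 299·345 = 103155, diagram 227·66 = 14982, image 478·413 = 197414. Sum 346399.
x-moment: 30848·812 + 103155·396 + 14982·843 + 197414·1213 = 317990964; centroid 317990964/346399 ≈ 917.99.
y-moment: 30848·509 + 103155·603 + 14982·592 + 197414·334 = 152709717; centroid 152709717/346399 ≈ 440.85.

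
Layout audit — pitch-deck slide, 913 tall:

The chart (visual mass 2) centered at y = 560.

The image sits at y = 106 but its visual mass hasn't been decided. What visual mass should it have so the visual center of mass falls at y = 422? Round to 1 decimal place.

The single fixed element contributes weight 2, moment 2·560 = 1120.
Set Σw·y/Σw = 422: (1120 + 106w) = 422·(2 + w).
Solving: w = (422·2 − 1120) / (106 − 422) = -276 / -316 ≈ 0.87.

w ≈ 0.9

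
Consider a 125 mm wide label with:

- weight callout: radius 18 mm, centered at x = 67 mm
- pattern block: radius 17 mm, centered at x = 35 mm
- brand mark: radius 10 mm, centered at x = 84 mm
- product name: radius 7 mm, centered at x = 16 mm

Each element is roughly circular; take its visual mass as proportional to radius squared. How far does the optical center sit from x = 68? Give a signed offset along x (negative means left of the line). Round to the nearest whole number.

Weights ∝ r²: weight callout 18² = 324, pattern block 17² = 289, brand mark 10² = 100, product name 7² = 49; Σw = 762.
x-moment: 324·67 + 289·35 + 100·84 + 49·16 = 41007; centroid 41007/762 ≈ 53.81.
Against x = 68, that's 53.81 − 68 = -14.19.

≈ -14 mm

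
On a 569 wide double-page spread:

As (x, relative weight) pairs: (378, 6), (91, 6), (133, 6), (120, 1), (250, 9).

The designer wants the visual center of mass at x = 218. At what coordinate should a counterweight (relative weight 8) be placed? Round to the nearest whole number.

With the counterweight, Σw becomes 6 + 6 + 6 + 1 + 9 + 8 = 36.
x: target moment 36×218 = 7848; current 6·378 + 6·91 + 6·133 + 1·120 + 9·250 = 5982; the counterweight supplies 1866, so x = 1866/8 ≈ 233.25.

x ≈ 233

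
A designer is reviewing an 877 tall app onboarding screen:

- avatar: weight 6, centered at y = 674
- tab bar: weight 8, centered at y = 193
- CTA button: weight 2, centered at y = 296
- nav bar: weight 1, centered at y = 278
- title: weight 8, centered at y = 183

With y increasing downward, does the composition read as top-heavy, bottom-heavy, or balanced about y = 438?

top-heavy

Σw = 6 + 8 + 2 + 1 + 8 = 25.
y-moment: 6·674 + 8·193 + 2·296 + 1·278 + 8·183 = 7922; centroid 7922/25 ≈ 316.88.
316.9 lies above (smaller y than) the midline 438, so the layout is top-heavy.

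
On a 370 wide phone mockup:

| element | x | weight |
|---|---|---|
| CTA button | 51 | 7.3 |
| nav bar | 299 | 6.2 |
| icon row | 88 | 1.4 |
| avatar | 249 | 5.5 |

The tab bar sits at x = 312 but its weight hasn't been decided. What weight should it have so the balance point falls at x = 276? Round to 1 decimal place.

Existing Σw = 20.4 (7.3 + 6.2 + 1.4 + 5.5); existing moment 7.3·51 + 6.2·299 + 1.4·88 + 5.5·249 = 3718.8.
For the centroid to hit 276: (3718.8 + w·312) / (20.4 + w) = 276.
Rearranging, w·(312 − 276) = 276·20.4 − 3718.8 = 1911.6, so w ≈ 1911.6/36 = 53.10.

w ≈ 53.1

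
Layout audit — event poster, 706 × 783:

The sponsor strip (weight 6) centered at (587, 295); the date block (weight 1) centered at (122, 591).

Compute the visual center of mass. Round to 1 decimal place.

(520.6, 337.3)

Σw = 6 + 1 = 7.
x-moment: 6·587 + 1·122 = 3644; centroid 3644/7 ≈ 520.57.
y-moment: 6·295 + 1·591 = 2361; centroid 2361/7 ≈ 337.29.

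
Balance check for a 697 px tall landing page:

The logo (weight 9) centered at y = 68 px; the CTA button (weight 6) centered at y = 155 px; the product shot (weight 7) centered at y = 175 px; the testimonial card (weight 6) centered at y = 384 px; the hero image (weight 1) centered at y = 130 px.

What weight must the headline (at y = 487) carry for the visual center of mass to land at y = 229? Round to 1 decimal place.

Existing Σw = 29 (9 + 6 + 7 + 6 + 1); existing moment 9·68 + 6·155 + 7·175 + 6·384 + 1·130 = 5201.
Balance at y = 229 requires (5201 + w·487) / (29 + w) = 229.
Rearranging, w·(487 − 229) = 229·29 − 5201 = 1440, so w ≈ 1440/258 = 5.58.

w ≈ 5.6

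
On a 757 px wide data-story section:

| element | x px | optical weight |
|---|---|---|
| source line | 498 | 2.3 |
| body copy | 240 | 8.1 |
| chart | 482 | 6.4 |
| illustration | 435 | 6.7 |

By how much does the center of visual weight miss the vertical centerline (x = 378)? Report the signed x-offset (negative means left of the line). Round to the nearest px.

Σw = 2.3 + 8.1 + 6.4 + 6.7 = 23.5.
Σw·x = 2.3·498 + 8.1·240 + 6.4·482 + 6.7·435 = 9088.7, so x̄ = 9088.7/23.5 ≈ 386.75.
Offset from x = 378: 386.75 − 378 ≈ 8.75.

≈ 9 px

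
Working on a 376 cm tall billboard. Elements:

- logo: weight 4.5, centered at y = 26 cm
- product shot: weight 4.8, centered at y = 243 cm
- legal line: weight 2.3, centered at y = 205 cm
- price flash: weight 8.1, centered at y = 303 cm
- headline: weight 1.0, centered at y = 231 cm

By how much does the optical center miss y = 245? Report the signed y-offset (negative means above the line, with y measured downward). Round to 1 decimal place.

Total weight = 4.5 + 4.8 + 2.3 + 8.1 + 1.0 = 20.7.
y-moment: 4.5·26 + 4.8·243 + 2.3·205 + 8.1·303 + 1.0·231 = 4440.2; centroid 4440.2/20.7 ≈ 214.50.
Difference: 214.50 − 245 ≈ -30.50.

≈ -30.5 cm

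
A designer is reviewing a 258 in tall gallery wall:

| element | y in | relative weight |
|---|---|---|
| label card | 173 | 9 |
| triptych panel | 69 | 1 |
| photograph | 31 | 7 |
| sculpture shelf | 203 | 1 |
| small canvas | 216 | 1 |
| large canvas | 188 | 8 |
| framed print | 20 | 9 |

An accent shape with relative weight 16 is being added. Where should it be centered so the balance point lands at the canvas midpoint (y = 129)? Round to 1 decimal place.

y ≈ 172.6

New total weight: (9 + 1 + 7 + 1 + 1 + 8 + 9) + 16 = 52.
y: need Σw·y = 52·129 = 6708. Existing = 9·173 + 1·69 + 7·31 + 1·203 + 1·216 + 8·188 + 9·20 = 3946. Remainder 2762 / 16 ≈ 172.62.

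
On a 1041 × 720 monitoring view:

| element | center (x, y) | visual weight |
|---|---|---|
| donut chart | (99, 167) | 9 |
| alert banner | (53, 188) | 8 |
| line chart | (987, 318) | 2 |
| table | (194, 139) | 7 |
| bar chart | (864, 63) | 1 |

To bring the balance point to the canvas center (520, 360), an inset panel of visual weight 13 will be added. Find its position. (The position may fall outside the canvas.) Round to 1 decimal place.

After adding the inset panel, total weight = 9 + 8 + 2 + 7 + 1 + 13 = 40.
x: need Σw·x = 40·520 = 20800. Existing = 9·99 + 8·53 + 2·987 + 7·194 + 1·864 = 5511. Remainder 15289 / 13 ≈ 1176.08.
y: need Σw·y = 40·360 = 14400. Existing = 9·167 + 8·188 + 2·318 + 7·139 + 1·63 = 4679. Remainder 9721 / 13 ≈ 747.77.

(1176.1, 747.8)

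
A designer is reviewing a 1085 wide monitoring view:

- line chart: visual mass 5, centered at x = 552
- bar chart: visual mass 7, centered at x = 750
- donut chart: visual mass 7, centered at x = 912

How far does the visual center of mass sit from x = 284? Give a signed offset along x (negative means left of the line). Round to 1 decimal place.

≈ 473.6

Weights sum to 5 + 7 + 7 = 19.
Σw·x = 5·552 + 7·750 + 7·912 = 14394, so x̄ = 14394/19 ≈ 757.58.
Against x = 284, that's 757.58 − 284 = 473.58.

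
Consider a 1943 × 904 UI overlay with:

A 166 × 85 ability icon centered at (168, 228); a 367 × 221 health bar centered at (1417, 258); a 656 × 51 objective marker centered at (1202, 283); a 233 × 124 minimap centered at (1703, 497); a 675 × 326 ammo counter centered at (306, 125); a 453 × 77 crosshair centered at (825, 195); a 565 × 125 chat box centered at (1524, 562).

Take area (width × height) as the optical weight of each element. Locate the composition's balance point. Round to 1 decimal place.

Areas: ability icon 166·85 = 14110, health bar 367·221 = 81107, objective marker 656·51 = 33456, minimap 233·124 = 28892, ammo counter 675·326 = 220050, crosshair 453·77 = 34881, chat box 565·125 = 70625. Total weight = 483121.
Σw·x = 410460912; x̄ = 410460912/483121 ≈ 849.60.
y: moment 121969353 / weight 483121 ≈ 252.46

(849.6, 252.5)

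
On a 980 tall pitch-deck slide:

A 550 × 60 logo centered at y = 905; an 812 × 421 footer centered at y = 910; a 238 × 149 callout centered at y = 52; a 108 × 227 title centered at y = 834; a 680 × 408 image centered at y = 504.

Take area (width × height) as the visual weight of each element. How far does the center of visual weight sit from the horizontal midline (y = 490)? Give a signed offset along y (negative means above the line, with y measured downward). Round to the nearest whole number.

≈ 216

Taking area as weight: logo 550·60 = 33000, footer 812·421 = 341852, callout 238·149 = 35462, title 108·227 = 24516, image 680·408 = 277440. Sum 712270.
Σw·y = 33000·905 + 341852·910 + 35462·52 + 24516·834 + 277440·504 = 503070448, so ȳ = 503070448/712270 ≈ 706.29.
Against y = 490, that's 706.29 − 490 = 216.29.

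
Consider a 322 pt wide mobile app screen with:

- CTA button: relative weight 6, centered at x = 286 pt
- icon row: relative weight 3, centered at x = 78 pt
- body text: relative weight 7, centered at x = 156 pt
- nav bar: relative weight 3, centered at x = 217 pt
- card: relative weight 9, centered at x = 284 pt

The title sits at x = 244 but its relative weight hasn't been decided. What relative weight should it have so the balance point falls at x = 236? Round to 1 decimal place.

Fixed elements: Σw = 6 + 3 + 7 + 3 + 9 = 28, Σw·x = 6·286 + 3·78 + 7·156 + 3·217 + 9·284 = 6249.
Balance at x = 236 requires (6249 + w·244) / (28 + w) = 236.
Rearranging, w·(244 − 236) = 236·28 − 6249 = 359, so w ≈ 359/8 = 44.88.

w ≈ 44.9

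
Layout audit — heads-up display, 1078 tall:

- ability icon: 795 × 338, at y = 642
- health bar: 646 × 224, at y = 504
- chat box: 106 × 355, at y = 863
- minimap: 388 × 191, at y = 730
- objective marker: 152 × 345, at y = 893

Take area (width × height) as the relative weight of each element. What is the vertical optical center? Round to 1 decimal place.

Areas → weights: ability icon 795·338 = 268710, health bar 646·224 = 144704, chat box 106·355 = 37630, minimap 388·191 = 74108, objective marker 152·345 = 52440; Σw = 577592.
Σw·y = 268710·642 + 144704·504 + 37630·863 + 74108·730 + 52440·893 = 378845086, so ȳ = 378845086/577592 ≈ 655.90.

y ≈ 655.9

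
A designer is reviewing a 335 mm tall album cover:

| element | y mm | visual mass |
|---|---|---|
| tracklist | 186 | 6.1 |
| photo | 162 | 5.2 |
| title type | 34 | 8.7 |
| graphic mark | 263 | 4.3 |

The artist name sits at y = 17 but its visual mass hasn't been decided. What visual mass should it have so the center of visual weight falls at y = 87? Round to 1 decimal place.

w ≈ 18.4

Known weights sum to 6.1 + 5.2 + 8.7 + 4.3 = 24.3; their moment is 6.1·186 + 5.2·162 + 8.7·34 + 4.3·263 = 3403.7.
Balance at y = 87 requires (3403.7 + w·17) / (24.3 + w) = 87.
Solving: w = (87·24.3 − 3403.7) / (17 − 87) = -1289.6 / -70 ≈ 18.42.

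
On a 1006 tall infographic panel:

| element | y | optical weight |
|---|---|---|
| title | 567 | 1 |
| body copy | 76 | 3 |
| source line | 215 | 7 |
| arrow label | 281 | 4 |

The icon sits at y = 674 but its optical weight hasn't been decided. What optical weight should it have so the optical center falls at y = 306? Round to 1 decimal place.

Known weights sum to 1 + 3 + 7 + 4 = 15; their moment is 1·567 + 3·76 + 7·215 + 4·281 = 3424.
Set Σw·y/Σw = 306: (3424 + 674w) = 306·(15 + w).
Rearranging, w·(674 − 306) = 306·15 − 3424 = 1166, so w ≈ 1166/368 = 3.17.

w ≈ 3.2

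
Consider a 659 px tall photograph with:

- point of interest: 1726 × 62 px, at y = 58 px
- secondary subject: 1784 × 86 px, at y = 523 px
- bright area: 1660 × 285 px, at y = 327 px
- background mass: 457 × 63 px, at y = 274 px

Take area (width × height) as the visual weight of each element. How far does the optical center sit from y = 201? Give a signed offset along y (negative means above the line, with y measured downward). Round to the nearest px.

Areas: point of interest 1726·62 = 107012, secondary subject 1784·86 = 153424, bright area 1660·285 = 473100, background mass 457·63 = 28791. Total weight = 762327.
y-moment: 107012·58 + 153424·523 + 473100·327 + 28791·274 = 249039882; centroid 249039882/762327 ≈ 326.68.
Offset from y = 201: 326.68 − 201 ≈ 125.68.

≈ 126 px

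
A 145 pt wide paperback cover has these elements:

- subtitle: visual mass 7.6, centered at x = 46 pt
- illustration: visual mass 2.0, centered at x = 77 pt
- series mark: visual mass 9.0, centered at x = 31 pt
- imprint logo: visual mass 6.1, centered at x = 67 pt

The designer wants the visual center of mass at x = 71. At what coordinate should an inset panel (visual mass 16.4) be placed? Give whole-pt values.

x ≈ 105

With the inset panel, Σw becomes 7.6 + 2.0 + 9.0 + 6.1 + 16.4 = 41.1.
Along x: (1191.3 + 16.4·x) / 41.1 = 71 (existing moment 7.6·46 + 2.0·77 + 9.0·31 + 6.1·67 = 1191.3) ⇒ x = (2918.1 − 1191.3) / 16.4 ≈ 105.29.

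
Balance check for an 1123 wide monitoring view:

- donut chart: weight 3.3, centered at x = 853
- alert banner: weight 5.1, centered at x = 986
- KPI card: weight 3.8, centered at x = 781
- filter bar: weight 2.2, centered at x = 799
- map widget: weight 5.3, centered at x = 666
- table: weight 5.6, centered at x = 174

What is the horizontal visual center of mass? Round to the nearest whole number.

x ≈ 675

Weights sum to 3.3 + 5.1 + 3.8 + 2.2 + 5.3 + 5.6 = 25.3.
x: moment 17073.3 / weight 25.3 ≈ 674.83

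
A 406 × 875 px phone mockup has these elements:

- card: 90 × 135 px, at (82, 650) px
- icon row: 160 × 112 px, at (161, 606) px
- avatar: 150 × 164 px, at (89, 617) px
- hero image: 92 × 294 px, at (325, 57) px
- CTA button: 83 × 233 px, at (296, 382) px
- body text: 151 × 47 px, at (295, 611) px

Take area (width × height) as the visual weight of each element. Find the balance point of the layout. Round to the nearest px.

(210, 436)

Taking area as weight: card 90·135 = 12150, icon row 160·112 = 17920, avatar 150·164 = 24600, hero image 92·294 = 27048, CTA button 83·233 = 19339, body text 151·47 = 7097. Sum 108154.
x: moment 22679379 / weight 108154 ≈ 209.70
y: moment 47200721 / weight 108154 ≈ 436.42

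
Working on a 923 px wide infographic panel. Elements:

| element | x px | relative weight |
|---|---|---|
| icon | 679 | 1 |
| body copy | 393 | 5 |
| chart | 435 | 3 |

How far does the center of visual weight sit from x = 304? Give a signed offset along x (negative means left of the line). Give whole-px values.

≈ 135 px

Σw = 1 + 5 + 3 = 9.
x-moment: 1·679 + 5·393 + 3·435 = 3949; centroid 3949/9 ≈ 438.78.
Offset from x = 304: 438.78 − 304 ≈ 134.78.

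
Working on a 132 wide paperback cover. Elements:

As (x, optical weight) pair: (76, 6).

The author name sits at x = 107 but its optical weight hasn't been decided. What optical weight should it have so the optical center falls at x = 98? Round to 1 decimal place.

w ≈ 14.7

The single fixed element contributes weight 6, moment 6·76 = 456.
For the centroid to hit 98: (456 + w·107) / (6 + w) = 98.
Rearranging, w·(107 − 98) = 98·6 − 456 = 132, so w ≈ 132/9 = 14.67.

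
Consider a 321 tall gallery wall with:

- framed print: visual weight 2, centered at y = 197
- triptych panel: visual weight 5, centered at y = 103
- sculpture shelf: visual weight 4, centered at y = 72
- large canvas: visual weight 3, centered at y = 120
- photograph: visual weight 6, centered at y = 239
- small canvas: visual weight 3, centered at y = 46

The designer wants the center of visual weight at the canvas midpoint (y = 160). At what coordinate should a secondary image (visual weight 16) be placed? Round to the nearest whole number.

y ≈ 194

New total weight: (2 + 5 + 4 + 3 + 6 + 3) + 16 = 39.
y: need Σw·y = 39·160 = 6240. Existing = 2·197 + 5·103 + 4·72 + 3·120 + 6·239 + 3·46 = 3129. Remainder 3111 / 16 ≈ 194.44.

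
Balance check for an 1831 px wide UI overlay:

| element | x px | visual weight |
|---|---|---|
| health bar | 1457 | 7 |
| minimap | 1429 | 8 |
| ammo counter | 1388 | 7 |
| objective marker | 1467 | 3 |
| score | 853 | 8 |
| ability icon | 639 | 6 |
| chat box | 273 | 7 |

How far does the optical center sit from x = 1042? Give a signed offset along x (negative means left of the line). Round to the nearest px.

Total weight = 7 + 8 + 7 + 3 + 8 + 6 + 7 = 46.
x-moment: 7·1457 + 8·1429 + 7·1388 + 3·1467 + 8·853 + 6·639 + 7·273 = 48317; centroid 48317/46 ≈ 1050.37.
Against x = 1042, that's 1050.37 − 1042 = 8.37.

≈ 8 px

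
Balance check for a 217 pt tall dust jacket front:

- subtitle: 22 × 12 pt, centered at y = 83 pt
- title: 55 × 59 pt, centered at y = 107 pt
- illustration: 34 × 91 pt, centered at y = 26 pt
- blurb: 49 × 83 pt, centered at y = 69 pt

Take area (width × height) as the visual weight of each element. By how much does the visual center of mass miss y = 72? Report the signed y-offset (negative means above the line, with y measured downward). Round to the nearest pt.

Areas → weights: subtitle 22·12 = 264, title 55·59 = 3245, illustration 34·91 = 3094, blurb 49·83 = 4067; Σw = 10670.
y-moment: 264·83 + 3245·107 + 3094·26 + 4067·69 = 730194; centroid 730194/10670 ≈ 68.43.
Against y = 72, that's 68.43 − 72 = -3.57.

≈ -4 pt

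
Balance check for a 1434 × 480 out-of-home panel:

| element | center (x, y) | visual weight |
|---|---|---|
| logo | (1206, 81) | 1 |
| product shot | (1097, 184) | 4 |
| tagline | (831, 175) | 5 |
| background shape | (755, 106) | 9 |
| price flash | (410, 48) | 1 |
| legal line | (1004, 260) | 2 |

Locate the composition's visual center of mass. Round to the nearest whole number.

Weights sum to 1 + 4 + 5 + 9 + 1 + 2 = 22.
x-moment: 1·1206 + 4·1097 + 5·831 + 9·755 + 1·410 + 2·1004 = 18962; centroid 18962/22 ≈ 861.91.
y-moment: 1·81 + 4·184 + 5·175 + 9·106 + 1·48 + 2·260 = 3214; centroid 3214/22 ≈ 146.09.

(862, 146)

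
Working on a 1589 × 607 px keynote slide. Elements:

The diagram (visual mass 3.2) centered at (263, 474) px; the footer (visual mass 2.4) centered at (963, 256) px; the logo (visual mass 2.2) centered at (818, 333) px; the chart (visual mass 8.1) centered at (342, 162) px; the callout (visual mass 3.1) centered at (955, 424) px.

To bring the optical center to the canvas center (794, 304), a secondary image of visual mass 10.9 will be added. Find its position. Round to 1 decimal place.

(1197.9, 330.2)

After adding the secondary image, total weight = 3.2 + 2.4 + 2.2 + 8.1 + 3.1 + 10.9 = 29.9.
Along x: (10683.1 + 10.9·x) / 29.9 = 794 (existing moment 3.2·263 + 2.4·963 + 2.2·818 + 8.1·342 + 3.1·955 = 10683.1) ⇒ x = (23740.6 − 10683.1) / 10.9 ≈ 1197.94.
Along y: (5490.4 + 10.9·y) / 29.9 = 304 (existing moment 3.2·474 + 2.4·256 + 2.2·333 + 8.1·162 + 3.1·424 = 5490.4) ⇒ y = (9089.6 − 5490.4) / 10.9 ≈ 330.20.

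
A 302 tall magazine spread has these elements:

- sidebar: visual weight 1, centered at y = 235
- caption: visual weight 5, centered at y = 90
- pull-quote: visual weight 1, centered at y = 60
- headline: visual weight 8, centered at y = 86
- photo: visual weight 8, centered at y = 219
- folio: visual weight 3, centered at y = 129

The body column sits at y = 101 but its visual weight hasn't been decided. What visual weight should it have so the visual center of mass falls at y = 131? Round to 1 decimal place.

w ≈ 5.5

Known weights sum to 1 + 5 + 1 + 8 + 8 + 3 = 26; their moment is 1·235 + 5·90 + 1·60 + 8·86 + 8·219 + 3·129 = 3572.
Set Σw·y/Σw = 131: (3572 + 101w) = 131·(26 + w).
So w = (131·26 − 3572)/(101 − 131) = -166/-30 ≈ 5.53.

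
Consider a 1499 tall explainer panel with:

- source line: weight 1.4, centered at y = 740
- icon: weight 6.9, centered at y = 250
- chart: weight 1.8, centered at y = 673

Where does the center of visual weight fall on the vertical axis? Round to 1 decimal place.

Σw = 1.4 + 6.9 + 1.8 = 10.1.
Σw·y = 1.4·740 + 6.9·250 + 1.8·673 = 3972.4, so ȳ = 3972.4/10.1 ≈ 393.31.

y ≈ 393.3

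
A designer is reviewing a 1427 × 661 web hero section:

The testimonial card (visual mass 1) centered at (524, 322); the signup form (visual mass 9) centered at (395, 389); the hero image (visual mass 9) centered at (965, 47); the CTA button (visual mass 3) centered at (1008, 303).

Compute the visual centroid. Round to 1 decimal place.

(717.6, 234.3)

Weights sum to 1 + 9 + 9 + 3 = 22.
Σw·x = 1·524 + 9·395 + 9·965 + 3·1008 = 15788, so x̄ = 15788/22 ≈ 717.64.
Σw·y = 1·322 + 9·389 + 9·47 + 3·303 = 5155, so ȳ = 5155/22 ≈ 234.32.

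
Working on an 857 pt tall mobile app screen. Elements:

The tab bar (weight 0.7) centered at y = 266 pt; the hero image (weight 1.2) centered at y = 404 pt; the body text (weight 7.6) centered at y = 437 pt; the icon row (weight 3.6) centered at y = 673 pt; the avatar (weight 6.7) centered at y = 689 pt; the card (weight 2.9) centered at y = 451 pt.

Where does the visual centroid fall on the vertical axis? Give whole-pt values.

Σw = 0.7 + 1.2 + 7.6 + 3.6 + 6.7 + 2.9 = 22.7.
Σw·y = 12339.2; ȳ = 12339.2/22.7 ≈ 543.58.

y ≈ 544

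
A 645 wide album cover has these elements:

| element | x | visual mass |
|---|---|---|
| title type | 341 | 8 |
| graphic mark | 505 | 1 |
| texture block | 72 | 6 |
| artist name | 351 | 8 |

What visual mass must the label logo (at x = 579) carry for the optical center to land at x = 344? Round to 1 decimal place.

Known weights sum to 8 + 1 + 6 + 8 = 23; their moment is 8·341 + 1·505 + 6·72 + 8·351 = 6473.
Set Σw·x/Σw = 344: (6473 + 579w) = 344·(23 + w).
Solving: w = (344·23 − 6473) / (579 − 344) = 1439 / 235 ≈ 6.12.

w ≈ 6.1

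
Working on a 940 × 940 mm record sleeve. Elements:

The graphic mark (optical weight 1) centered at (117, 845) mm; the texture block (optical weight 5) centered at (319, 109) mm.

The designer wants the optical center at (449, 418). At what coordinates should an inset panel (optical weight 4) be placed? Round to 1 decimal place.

New total weight: (1 + 5) + 4 = 10.
x: target moment 10×449 = 4490; current 1·117 + 5·319 = 1712; the inset panel supplies 2778, so x = 2778/4 ≈ 694.50.
y: target moment 10×418 = 4180; current 1·845 + 5·109 = 1390; the inset panel supplies 2790, so y = 2790/4 ≈ 697.50.

(694.5, 697.5)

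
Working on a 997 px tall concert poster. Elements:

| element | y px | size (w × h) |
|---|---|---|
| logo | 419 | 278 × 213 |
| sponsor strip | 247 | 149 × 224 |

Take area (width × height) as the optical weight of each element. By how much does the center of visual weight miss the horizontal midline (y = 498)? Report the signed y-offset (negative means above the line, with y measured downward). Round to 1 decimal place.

≈ -141.0 px

Taking area as weight: logo 278·213 = 59214, sponsor strip 149·224 = 33376. Sum 92590.
y: (59214·419 + 33376·247) / 92590 = 33054538 / 92590 ≈ 357.00
Offset from y = 498: 357.00 − 498 ≈ -141.00.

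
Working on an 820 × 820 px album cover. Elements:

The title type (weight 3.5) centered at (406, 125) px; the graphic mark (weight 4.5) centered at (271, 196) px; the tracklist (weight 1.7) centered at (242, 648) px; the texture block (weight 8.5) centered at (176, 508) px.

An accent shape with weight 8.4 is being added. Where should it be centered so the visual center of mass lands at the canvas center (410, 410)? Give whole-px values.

New total weight: (3.5 + 4.5 + 1.7 + 8.5) + 8.4 = 26.6.
x: need Σw·x = 26.6·410 = 10906.0. Existing = 3.5·406 + 4.5·271 + 1.7·242 + 8.5·176 = 4547.9. Remainder 6358.1 / 8.4 ≈ 756.92.
y: need Σw·y = 26.6·410 = 10906.0. Existing = 3.5·125 + 4.5·196 + 1.7·648 + 8.5·508 = 6739.1. Remainder 4166.9 / 8.4 ≈ 496.06.

(757, 496)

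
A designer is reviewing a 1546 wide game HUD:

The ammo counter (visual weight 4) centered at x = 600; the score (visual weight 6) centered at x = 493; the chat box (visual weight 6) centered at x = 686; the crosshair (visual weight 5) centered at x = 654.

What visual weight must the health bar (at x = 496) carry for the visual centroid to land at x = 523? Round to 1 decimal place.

w ≈ 65.2

Known weights sum to 4 + 6 + 6 + 5 = 21; their moment is 4·600 + 6·493 + 6·686 + 5·654 = 12744.
Balance at x = 523 requires (12744 + w·496) / (21 + w) = 523.
Rearranging, w·(496 − 523) = 523·21 − 12744 = -1761, so w ≈ -1761/-27 = 65.22.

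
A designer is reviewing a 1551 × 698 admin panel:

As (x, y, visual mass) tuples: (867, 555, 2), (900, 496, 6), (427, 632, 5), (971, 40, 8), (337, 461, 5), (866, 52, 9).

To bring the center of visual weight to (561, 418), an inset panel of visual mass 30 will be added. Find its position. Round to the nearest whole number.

With the inset panel, Σw becomes 2 + 6 + 5 + 8 + 5 + 9 + 30 = 65.
x: target moment 65×561 = 36465; current 2·867 + 6·900 + 5·427 + 8·971 + 5·337 + 9·866 = 26516; the inset panel supplies 9949, so x = 9949/30 ≈ 331.63.
y: target moment 65×418 = 27170; current 2·555 + 6·496 + 5·632 + 8·40 + 5·461 + 9·52 = 10339; the inset panel supplies 16831, so y = 16831/30 ≈ 561.03.

(332, 561)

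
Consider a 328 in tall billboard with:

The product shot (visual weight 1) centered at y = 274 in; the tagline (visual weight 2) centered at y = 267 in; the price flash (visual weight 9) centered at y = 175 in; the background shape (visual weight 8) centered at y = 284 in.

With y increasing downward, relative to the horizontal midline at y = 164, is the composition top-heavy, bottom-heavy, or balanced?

bottom-heavy

Σw = 1 + 2 + 9 + 8 = 20.
Σw·y = 1·274 + 2·267 + 9·175 + 8·284 = 4655, so ȳ = 4655/20 ≈ 232.75.
232.8 lies below (larger y than) the midline 164, so the layout is bottom-heavy.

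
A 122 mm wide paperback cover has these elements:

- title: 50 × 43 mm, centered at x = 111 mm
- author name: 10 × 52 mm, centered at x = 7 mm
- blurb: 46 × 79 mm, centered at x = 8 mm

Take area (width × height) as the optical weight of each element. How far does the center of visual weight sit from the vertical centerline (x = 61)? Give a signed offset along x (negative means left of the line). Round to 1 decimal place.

Areas → weights: title 50·43 = 2150, author name 10·52 = 520, blurb 46·79 = 3634; Σw = 6304.
Σw·x = 2150·111 + 520·7 + 3634·8 = 271362, so x̄ = 271362/6304 ≈ 43.05.
Difference: 43.05 − 61 ≈ -17.95.

≈ -18.0 mm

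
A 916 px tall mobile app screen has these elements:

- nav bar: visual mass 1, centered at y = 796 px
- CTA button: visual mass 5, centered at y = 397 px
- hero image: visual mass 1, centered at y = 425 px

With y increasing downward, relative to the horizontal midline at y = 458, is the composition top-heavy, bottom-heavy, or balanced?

balanced

Weights sum to 1 + 5 + 1 = 7.
y: (1·796 + 5·397 + 1·425) / 7 = 3206 / 7 ≈ 458.00
The centroid 458.00 matches the midline at 458, so the layout is balanced.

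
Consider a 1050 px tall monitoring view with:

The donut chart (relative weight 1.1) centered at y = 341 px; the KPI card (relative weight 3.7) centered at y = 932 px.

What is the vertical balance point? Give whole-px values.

Σw = 1.1 + 3.7 = 4.8.
y: (1.1·341 + 3.7·932) / 4.8 = 3823.5 / 4.8 ≈ 796.56

y ≈ 797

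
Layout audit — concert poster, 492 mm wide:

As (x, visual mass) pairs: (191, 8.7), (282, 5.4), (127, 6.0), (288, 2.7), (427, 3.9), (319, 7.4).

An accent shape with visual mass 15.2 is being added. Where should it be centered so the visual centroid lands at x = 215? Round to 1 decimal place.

After adding the accent shape, total weight = 8.7 + 5.4 + 6.0 + 2.7 + 3.9 + 7.4 + 15.2 = 49.3.
Along x: (8750.0 + 15.2·x) / 49.3 = 215 (existing moment 8.7·191 + 5.4·282 + 6.0·127 + 2.7·288 + 3.9·427 + 7.4·319 = 8750.0) ⇒ x = (10599.5 − 8750.0) / 15.2 ≈ 121.68.

x ≈ 121.7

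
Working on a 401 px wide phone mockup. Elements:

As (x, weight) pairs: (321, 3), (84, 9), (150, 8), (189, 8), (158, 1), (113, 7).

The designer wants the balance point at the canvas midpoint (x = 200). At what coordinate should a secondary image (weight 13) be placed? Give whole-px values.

x ≈ 340

After adding the secondary image, total weight = 3 + 9 + 8 + 8 + 1 + 7 + 13 = 49.
x: need Σw·x = 49·200 = 9800. Existing = 3·321 + 9·84 + 8·150 + 8·189 + 1·158 + 7·113 = 5380. Remainder 4420 / 13 ≈ 340.00.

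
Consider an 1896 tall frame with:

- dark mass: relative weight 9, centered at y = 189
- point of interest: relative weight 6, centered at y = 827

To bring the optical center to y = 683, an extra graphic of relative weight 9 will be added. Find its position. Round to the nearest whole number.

After adding the extra graphic, total weight = 9 + 6 + 9 = 24.
y: target moment 24×683 = 16392; current 9·189 + 6·827 = 6663; the extra graphic supplies 9729, so y = 9729/9 ≈ 1081.00.

y ≈ 1081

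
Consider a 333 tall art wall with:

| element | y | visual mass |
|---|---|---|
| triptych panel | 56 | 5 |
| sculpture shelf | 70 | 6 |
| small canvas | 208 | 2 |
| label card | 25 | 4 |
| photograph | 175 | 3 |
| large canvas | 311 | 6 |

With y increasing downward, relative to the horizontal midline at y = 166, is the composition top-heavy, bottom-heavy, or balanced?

top-heavy

Σw = 5 + 6 + 2 + 4 + 3 + 6 = 26.
y-moment: 5·56 + 6·70 + 2·208 + 4·25 + 3·175 + 6·311 = 3607; centroid 3607/26 ≈ 138.73.
Since 138.7 is above (smaller y than) 166, the composition reads top-heavy.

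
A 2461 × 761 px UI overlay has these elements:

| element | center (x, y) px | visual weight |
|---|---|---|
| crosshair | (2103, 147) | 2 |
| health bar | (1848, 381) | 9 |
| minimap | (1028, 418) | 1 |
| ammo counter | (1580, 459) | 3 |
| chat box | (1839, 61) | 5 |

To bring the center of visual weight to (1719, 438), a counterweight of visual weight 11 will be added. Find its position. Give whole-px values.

(1590, 705)

New total weight: (2 + 9 + 1 + 3 + 5) + 11 = 31.
x: target moment 31×1719 = 53289; current 2·2103 + 9·1848 + 1·1028 + 3·1580 + 5·1839 = 35801; the counterweight supplies 17488, so x = 17488/11 ≈ 1589.82.
y: target moment 31×438 = 13578; current 2·147 + 9·381 + 1·418 + 3·459 + 5·61 = 5823; the counterweight supplies 7755, so y = 7755/11 ≈ 705.00.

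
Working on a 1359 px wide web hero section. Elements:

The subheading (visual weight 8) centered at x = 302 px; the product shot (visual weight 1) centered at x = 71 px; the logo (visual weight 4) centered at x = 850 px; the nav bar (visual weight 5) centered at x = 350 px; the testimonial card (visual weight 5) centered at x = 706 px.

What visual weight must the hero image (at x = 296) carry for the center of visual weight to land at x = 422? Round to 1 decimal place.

Fixed elements: Σw = 8 + 1 + 4 + 5 + 5 = 23, Σw·x = 8·302 + 1·71 + 4·850 + 5·350 + 5·706 = 11167.
Balance at x = 422 requires (11167 + w·296) / (23 + w) = 422.
Rearranging, w·(296 − 422) = 422·23 − 11167 = -1461, so w ≈ -1461/-126 = 11.60.

w ≈ 11.6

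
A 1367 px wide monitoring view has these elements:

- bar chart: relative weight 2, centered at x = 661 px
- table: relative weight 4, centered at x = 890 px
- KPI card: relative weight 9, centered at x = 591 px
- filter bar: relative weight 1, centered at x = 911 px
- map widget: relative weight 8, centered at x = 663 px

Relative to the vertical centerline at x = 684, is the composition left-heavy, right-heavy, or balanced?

balanced

Weights sum to 2 + 4 + 9 + 1 + 8 = 24.
x-moment: 2·661 + 4·890 + 9·591 + 1·911 + 8·663 = 16416; centroid 16416/24 ≈ 684.00.
The centroid 684.00 matches the midline at 684, so the layout is balanced.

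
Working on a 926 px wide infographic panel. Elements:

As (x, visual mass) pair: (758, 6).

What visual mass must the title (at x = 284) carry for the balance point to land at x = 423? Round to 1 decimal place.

w ≈ 14.5

The single fixed element contributes weight 6, moment 6·758 = 4548.
Balance at x = 423 requires (4548 + w·284) / (6 + w) = 423.
Rearranging, w·(284 − 423) = 423·6 − 4548 = -2010, so w ≈ -2010/-139 = 14.46.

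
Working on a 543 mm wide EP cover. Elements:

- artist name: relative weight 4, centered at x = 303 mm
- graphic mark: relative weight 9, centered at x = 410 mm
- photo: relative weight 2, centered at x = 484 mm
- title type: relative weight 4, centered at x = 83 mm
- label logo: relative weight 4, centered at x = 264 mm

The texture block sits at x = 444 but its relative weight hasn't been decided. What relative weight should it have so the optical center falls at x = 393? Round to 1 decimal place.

w ≈ 34.9

Fixed elements: Σw = 4 + 9 + 2 + 4 + 4 = 23, Σw·x = 4·303 + 9·410 + 2·484 + 4·83 + 4·264 = 7258.
Set Σw·x/Σw = 393: (7258 + 444w) = 393·(23 + w).
Rearranging, w·(444 − 393) = 393·23 − 7258 = 1781, so w ≈ 1781/51 = 34.92.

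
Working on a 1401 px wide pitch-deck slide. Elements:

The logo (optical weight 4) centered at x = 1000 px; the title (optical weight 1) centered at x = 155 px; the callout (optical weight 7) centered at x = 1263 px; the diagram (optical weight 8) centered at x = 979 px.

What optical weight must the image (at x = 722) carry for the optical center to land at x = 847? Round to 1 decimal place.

w ≈ 31.1

Existing Σw = 20 (4 + 1 + 7 + 8); existing moment 4·1000 + 1·155 + 7·1263 + 8·979 = 20828.
Balance at x = 847 requires (20828 + w·722) / (20 + w) = 847.
So w = (847·20 − 20828)/(722 − 847) = -3888/-125 ≈ 31.10.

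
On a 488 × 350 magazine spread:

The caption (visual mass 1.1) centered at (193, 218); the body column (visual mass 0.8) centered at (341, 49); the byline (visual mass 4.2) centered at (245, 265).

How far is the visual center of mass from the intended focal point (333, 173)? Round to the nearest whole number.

Weights sum to 1.1 + 0.8 + 4.2 = 6.1.
x-moment: 1.1·193 + 0.8·341 + 4.2·245 = 1514.1; centroid 1514.1/6.1 ≈ 248.21.
y-moment: 1.1·218 + 0.8·49 + 4.2·265 = 1392.0; centroid 1392.0/6.1 ≈ 228.20.
From (333, 173): dx = -84.79, dy = 55.20, so the distance is √(dx²+dy²) ≈ 101.17.

≈ 101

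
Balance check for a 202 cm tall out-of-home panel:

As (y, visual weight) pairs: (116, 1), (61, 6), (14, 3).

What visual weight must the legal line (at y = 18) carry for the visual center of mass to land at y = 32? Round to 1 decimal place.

w ≈ 14.6

Fixed elements: Σw = 1 + 6 + 3 = 10, Σw·y = 1·116 + 6·61 + 3·14 = 524.
Set Σw·y/Σw = 32: (524 + 18w) = 32·(10 + w).
So w = (32·10 − 524)/(18 − 32) = -204/-14 ≈ 14.57.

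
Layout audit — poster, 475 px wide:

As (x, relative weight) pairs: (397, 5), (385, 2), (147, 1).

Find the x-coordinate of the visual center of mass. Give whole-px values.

Weights sum to 5 + 2 + 1 = 8.
Σw·x = 5·397 + 2·385 + 1·147 = 2902, so x̄ = 2902/8 ≈ 362.75.

x ≈ 363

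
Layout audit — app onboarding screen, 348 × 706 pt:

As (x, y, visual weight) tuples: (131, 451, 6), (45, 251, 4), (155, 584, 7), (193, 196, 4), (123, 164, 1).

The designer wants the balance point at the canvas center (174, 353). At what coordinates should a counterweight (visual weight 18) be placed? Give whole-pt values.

(223, 299)

After adding the counterweight, total weight = 6 + 4 + 7 + 4 + 1 + 18 = 40.
Along x: (2946 + 18·x) / 40 = 174 (existing moment 6·131 + 4·45 + 7·155 + 4·193 + 1·123 = 2946) ⇒ x = (6960 − 2946) / 18 ≈ 223.00.
Along y: (8746 + 18·y) / 40 = 353 (existing moment 6·451 + 4·251 + 7·584 + 4·196 + 1·164 = 8746) ⇒ y = (14120 − 8746) / 18 ≈ 298.56.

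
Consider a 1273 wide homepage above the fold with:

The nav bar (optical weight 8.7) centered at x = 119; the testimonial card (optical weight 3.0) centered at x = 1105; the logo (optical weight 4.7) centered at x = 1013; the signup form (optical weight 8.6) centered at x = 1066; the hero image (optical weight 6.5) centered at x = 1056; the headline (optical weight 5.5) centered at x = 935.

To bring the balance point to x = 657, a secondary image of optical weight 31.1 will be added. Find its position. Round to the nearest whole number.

New total weight: (8.7 + 3.0 + 4.7 + 8.6 + 6.5 + 5.5) + 31.1 = 68.1.
Along x: (30285.5 + 31.1·x) / 68.1 = 657 (existing moment 8.7·119 + 3.0·1105 + 4.7·1013 + 8.6·1066 + 6.5·1056 + 5.5·935 = 30285.5) ⇒ x = (44741.7 − 30285.5) / 31.1 ≈ 464.83.

x ≈ 465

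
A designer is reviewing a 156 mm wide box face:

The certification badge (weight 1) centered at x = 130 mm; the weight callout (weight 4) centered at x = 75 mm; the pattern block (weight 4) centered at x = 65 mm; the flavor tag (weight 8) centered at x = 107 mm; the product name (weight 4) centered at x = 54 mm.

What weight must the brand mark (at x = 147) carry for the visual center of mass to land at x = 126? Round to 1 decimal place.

Existing Σw = 21 (1 + 4 + 4 + 8 + 4); existing moment 1·130 + 4·75 + 4·65 + 8·107 + 4·54 = 1762.
Set Σw·x/Σw = 126: (1762 + 147w) = 126·(21 + w).
Rearranging, w·(147 − 126) = 126·21 − 1762 = 884, so w ≈ 884/21 = 42.10.

w ≈ 42.1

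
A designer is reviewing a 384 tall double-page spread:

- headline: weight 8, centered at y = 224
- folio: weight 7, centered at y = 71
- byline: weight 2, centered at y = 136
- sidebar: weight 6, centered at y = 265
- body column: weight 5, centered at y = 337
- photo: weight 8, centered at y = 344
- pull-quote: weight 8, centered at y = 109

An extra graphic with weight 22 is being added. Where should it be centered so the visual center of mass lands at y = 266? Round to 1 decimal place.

y ≈ 368.0

After adding the extra graphic, total weight = 8 + 7 + 2 + 6 + 5 + 8 + 8 + 22 = 66.
y: target moment 66×266 = 17556; current 8·224 + 7·71 + 2·136 + 6·265 + 5·337 + 8·344 + 8·109 = 9460; the extra graphic supplies 8096, so y = 8096/22 ≈ 368.00.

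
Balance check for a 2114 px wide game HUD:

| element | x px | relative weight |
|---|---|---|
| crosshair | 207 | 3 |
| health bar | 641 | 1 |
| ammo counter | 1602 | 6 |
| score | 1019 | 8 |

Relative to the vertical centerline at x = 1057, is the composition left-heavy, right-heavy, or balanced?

balanced

Weights sum to 3 + 1 + 6 + 8 = 18.
x: (3·207 + 1·641 + 6·1602 + 8·1019) / 18 = 19026 / 18 ≈ 1057.00
The centroid 1057.00 matches the midline at 1057, so the layout is balanced.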